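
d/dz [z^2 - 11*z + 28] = 2*z - 11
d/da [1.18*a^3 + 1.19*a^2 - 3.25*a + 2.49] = 3.54*a^2 + 2.38*a - 3.25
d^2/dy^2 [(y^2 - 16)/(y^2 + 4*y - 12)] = 8*(-y^3 - 3*y^2 - 48*y - 76)/(y^6 + 12*y^5 + 12*y^4 - 224*y^3 - 144*y^2 + 1728*y - 1728)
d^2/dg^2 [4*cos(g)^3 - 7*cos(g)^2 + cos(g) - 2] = -4*cos(g) + 14*cos(2*g) - 9*cos(3*g)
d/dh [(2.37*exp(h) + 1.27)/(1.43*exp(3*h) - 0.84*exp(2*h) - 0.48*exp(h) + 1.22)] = (-6.7782*exp(3*h) - 3.4575*exp(2*h) + 2.1336*exp(h) + 3.501)*exp(h)/(2.0449*exp(6*h) - 2.4024*exp(5*h) - 0.6672*exp(4*h) + 4.2956*exp(3*h) - 1.8192*exp(2*h) - 1.1712*exp(h) + 1.4884)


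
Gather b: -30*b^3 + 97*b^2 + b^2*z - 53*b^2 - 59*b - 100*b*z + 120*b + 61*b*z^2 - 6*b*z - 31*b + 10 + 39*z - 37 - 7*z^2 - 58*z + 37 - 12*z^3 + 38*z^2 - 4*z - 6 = -30*b^3 + b^2*(z + 44) + b*(61*z^2 - 106*z + 30) - 12*z^3 + 31*z^2 - 23*z + 4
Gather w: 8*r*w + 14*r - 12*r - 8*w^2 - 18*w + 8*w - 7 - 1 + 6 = 2*r - 8*w^2 + w*(8*r - 10) - 2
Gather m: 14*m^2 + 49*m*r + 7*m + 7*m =14*m^2 + m*(49*r + 14)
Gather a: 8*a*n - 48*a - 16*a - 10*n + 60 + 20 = a*(8*n - 64) - 10*n + 80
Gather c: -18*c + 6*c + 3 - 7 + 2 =-12*c - 2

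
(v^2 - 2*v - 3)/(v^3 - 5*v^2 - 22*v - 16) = (v - 3)/(v^2 - 6*v - 16)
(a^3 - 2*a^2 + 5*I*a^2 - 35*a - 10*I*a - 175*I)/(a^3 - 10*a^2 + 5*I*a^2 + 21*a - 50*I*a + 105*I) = (a + 5)/(a - 3)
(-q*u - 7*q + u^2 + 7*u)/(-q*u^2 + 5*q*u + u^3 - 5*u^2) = (u + 7)/(u*(u - 5))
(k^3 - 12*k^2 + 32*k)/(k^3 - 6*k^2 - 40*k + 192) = k/(k + 6)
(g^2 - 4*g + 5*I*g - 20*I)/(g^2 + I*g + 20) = (g - 4)/(g - 4*I)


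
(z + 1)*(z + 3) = z^2 + 4*z + 3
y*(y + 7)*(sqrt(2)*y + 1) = sqrt(2)*y^3 + y^2 + 7*sqrt(2)*y^2 + 7*y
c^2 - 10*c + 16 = (c - 8)*(c - 2)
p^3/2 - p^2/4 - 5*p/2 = p*(p/2 + 1)*(p - 5/2)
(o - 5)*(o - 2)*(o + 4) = o^3 - 3*o^2 - 18*o + 40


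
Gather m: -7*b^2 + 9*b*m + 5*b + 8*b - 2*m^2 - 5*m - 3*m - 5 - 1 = -7*b^2 + 13*b - 2*m^2 + m*(9*b - 8) - 6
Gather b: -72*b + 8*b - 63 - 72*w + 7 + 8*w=-64*b - 64*w - 56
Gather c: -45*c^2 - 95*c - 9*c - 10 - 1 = -45*c^2 - 104*c - 11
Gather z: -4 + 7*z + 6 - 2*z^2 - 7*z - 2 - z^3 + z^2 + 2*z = -z^3 - z^2 + 2*z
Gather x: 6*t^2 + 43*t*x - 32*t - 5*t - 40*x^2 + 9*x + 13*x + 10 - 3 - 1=6*t^2 - 37*t - 40*x^2 + x*(43*t + 22) + 6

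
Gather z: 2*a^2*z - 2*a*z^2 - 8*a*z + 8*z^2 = z^2*(8 - 2*a) + z*(2*a^2 - 8*a)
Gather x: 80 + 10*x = 10*x + 80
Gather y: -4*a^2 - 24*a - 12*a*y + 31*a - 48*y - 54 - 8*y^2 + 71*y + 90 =-4*a^2 + 7*a - 8*y^2 + y*(23 - 12*a) + 36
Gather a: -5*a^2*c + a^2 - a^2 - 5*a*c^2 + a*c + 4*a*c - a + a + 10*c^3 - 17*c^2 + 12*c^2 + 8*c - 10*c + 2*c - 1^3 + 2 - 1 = -5*a^2*c + a*(-5*c^2 + 5*c) + 10*c^3 - 5*c^2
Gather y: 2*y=2*y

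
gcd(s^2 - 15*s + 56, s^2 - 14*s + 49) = s - 7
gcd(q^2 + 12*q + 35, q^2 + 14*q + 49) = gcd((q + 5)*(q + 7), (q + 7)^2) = q + 7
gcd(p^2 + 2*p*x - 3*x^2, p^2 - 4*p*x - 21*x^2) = p + 3*x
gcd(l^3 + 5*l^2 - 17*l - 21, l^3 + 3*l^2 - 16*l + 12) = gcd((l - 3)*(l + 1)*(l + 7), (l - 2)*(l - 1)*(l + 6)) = 1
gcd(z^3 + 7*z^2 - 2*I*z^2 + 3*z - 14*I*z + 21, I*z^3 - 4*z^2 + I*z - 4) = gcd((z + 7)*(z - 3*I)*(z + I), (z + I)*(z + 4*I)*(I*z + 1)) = z + I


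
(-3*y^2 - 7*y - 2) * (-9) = 27*y^2 + 63*y + 18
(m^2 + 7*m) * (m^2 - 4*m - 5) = m^4 + 3*m^3 - 33*m^2 - 35*m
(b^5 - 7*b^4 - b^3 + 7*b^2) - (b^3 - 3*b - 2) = b^5 - 7*b^4 - 2*b^3 + 7*b^2 + 3*b + 2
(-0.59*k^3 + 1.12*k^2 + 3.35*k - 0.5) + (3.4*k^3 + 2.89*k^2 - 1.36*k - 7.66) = 2.81*k^3 + 4.01*k^2 + 1.99*k - 8.16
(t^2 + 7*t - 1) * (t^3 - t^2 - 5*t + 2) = t^5 + 6*t^4 - 13*t^3 - 32*t^2 + 19*t - 2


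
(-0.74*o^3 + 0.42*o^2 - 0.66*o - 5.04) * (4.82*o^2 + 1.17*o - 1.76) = -3.5668*o^5 + 1.1586*o^4 - 1.3874*o^3 - 25.8042*o^2 - 4.7352*o + 8.8704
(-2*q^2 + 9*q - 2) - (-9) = -2*q^2 + 9*q + 7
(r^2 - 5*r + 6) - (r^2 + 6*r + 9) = -11*r - 3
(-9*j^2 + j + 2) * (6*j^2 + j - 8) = -54*j^4 - 3*j^3 + 85*j^2 - 6*j - 16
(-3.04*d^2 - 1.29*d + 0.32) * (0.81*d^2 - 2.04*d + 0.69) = -2.4624*d^4 + 5.1567*d^3 + 0.7932*d^2 - 1.5429*d + 0.2208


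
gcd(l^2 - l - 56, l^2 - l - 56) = l^2 - l - 56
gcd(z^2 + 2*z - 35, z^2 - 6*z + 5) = z - 5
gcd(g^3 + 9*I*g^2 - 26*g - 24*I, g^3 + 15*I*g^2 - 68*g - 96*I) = g^2 + 7*I*g - 12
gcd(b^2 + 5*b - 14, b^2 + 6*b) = 1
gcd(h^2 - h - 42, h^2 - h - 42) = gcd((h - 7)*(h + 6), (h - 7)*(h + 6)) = h^2 - h - 42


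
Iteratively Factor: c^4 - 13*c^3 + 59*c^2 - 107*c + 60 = (c - 3)*(c^3 - 10*c^2 + 29*c - 20) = (c - 5)*(c - 3)*(c^2 - 5*c + 4) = (c - 5)*(c - 4)*(c - 3)*(c - 1)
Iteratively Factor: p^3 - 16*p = (p)*(p^2 - 16) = p*(p + 4)*(p - 4)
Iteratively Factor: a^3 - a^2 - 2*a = (a + 1)*(a^2 - 2*a) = a*(a + 1)*(a - 2)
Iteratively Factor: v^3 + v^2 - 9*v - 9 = (v - 3)*(v^2 + 4*v + 3) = (v - 3)*(v + 1)*(v + 3)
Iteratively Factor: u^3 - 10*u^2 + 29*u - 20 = (u - 5)*(u^2 - 5*u + 4) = (u - 5)*(u - 4)*(u - 1)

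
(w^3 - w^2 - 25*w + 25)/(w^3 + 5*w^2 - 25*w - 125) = (w - 1)/(w + 5)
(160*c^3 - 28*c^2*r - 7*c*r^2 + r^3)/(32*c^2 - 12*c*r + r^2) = 5*c + r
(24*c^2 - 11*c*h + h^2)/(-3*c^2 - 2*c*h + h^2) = (-8*c + h)/(c + h)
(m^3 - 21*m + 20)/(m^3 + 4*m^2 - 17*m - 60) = (m - 1)/(m + 3)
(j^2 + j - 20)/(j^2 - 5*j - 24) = (-j^2 - j + 20)/(-j^2 + 5*j + 24)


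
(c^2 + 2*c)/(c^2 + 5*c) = (c + 2)/(c + 5)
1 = 1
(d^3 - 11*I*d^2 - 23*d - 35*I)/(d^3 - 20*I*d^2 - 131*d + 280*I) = (d + I)/(d - 8*I)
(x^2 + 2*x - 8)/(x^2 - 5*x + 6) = (x + 4)/(x - 3)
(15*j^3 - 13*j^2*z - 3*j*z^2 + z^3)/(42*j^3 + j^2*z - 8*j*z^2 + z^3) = (15*j^3 - 13*j^2*z - 3*j*z^2 + z^3)/(42*j^3 + j^2*z - 8*j*z^2 + z^3)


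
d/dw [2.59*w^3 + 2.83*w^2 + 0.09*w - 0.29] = 7.77*w^2 + 5.66*w + 0.09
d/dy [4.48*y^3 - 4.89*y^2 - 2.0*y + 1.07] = 13.44*y^2 - 9.78*y - 2.0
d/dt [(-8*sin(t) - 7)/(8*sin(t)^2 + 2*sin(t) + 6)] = (32*sin(t)^2 + 56*sin(t) - 17)*cos(t)/(2*(4*sin(t)^2 + sin(t) + 3)^2)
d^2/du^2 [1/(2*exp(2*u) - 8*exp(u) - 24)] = 2*((1 - exp(u))*(-exp(2*u) + 4*exp(u) + 12) - 2*(exp(u) - 2)^2*exp(u))*exp(u)/(-exp(2*u) + 4*exp(u) + 12)^3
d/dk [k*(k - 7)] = 2*k - 7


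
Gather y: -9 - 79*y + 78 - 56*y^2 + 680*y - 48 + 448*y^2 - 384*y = 392*y^2 + 217*y + 21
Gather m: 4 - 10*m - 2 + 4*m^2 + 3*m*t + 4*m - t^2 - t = 4*m^2 + m*(3*t - 6) - t^2 - t + 2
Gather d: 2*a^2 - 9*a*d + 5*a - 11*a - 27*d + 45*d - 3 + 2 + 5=2*a^2 - 6*a + d*(18 - 9*a) + 4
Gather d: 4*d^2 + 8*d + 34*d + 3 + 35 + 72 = 4*d^2 + 42*d + 110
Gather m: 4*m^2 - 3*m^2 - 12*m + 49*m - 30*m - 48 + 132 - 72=m^2 + 7*m + 12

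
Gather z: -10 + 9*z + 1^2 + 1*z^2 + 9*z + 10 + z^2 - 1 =2*z^2 + 18*z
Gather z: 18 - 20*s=18 - 20*s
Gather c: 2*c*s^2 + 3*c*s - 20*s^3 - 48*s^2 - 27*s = c*(2*s^2 + 3*s) - 20*s^3 - 48*s^2 - 27*s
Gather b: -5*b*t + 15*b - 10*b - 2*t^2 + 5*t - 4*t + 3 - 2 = b*(5 - 5*t) - 2*t^2 + t + 1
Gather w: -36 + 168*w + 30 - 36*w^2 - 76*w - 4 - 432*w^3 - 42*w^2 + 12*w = -432*w^3 - 78*w^2 + 104*w - 10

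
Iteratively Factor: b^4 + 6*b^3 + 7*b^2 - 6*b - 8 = (b + 1)*(b^3 + 5*b^2 + 2*b - 8) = (b - 1)*(b + 1)*(b^2 + 6*b + 8) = (b - 1)*(b + 1)*(b + 2)*(b + 4)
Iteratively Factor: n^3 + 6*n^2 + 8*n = (n)*(n^2 + 6*n + 8) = n*(n + 2)*(n + 4)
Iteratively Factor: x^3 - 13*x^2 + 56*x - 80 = (x - 4)*(x^2 - 9*x + 20) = (x - 5)*(x - 4)*(x - 4)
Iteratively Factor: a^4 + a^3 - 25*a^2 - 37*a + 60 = (a - 1)*(a^3 + 2*a^2 - 23*a - 60) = (a - 1)*(a + 3)*(a^2 - a - 20) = (a - 1)*(a + 3)*(a + 4)*(a - 5)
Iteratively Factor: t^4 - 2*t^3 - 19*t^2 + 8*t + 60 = (t + 2)*(t^3 - 4*t^2 - 11*t + 30) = (t - 5)*(t + 2)*(t^2 + t - 6) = (t - 5)*(t - 2)*(t + 2)*(t + 3)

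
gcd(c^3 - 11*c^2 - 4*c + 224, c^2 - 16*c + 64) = c - 8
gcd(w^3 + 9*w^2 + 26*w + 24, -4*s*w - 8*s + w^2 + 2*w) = w + 2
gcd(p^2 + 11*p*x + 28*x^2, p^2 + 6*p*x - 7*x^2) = p + 7*x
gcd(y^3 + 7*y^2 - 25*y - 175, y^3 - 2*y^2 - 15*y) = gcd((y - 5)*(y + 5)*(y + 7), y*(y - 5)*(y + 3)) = y - 5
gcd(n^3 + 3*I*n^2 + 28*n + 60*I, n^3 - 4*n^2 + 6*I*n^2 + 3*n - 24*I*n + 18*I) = n + 6*I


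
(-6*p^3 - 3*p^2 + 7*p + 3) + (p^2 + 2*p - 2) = -6*p^3 - 2*p^2 + 9*p + 1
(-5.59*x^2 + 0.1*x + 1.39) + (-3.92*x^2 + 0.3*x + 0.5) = -9.51*x^2 + 0.4*x + 1.89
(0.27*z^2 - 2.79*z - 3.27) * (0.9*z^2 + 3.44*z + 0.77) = 0.243*z^4 - 1.5822*z^3 - 12.3327*z^2 - 13.3971*z - 2.5179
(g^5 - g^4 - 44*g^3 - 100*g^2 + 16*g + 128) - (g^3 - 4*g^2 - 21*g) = g^5 - g^4 - 45*g^3 - 96*g^2 + 37*g + 128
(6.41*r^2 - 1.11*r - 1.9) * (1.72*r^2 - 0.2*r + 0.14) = 11.0252*r^4 - 3.1912*r^3 - 2.1486*r^2 + 0.2246*r - 0.266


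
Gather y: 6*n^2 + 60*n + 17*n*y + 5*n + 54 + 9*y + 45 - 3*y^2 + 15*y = 6*n^2 + 65*n - 3*y^2 + y*(17*n + 24) + 99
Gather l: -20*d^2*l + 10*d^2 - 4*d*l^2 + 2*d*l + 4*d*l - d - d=10*d^2 - 4*d*l^2 - 2*d + l*(-20*d^2 + 6*d)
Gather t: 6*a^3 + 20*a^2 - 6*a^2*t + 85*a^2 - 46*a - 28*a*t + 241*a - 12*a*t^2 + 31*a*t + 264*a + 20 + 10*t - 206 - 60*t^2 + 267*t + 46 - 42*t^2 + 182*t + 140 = 6*a^3 + 105*a^2 + 459*a + t^2*(-12*a - 102) + t*(-6*a^2 + 3*a + 459)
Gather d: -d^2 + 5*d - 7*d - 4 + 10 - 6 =-d^2 - 2*d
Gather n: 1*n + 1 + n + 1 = 2*n + 2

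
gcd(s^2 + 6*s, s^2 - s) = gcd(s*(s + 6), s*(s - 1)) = s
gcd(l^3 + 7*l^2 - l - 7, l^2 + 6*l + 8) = 1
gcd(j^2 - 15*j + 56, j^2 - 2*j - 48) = j - 8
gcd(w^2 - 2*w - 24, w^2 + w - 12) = w + 4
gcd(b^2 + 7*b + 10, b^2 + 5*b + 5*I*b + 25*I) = b + 5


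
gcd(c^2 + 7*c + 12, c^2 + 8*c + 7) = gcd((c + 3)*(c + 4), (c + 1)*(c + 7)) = 1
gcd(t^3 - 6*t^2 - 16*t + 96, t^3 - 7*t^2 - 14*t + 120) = t^2 - 2*t - 24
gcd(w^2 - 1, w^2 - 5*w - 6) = w + 1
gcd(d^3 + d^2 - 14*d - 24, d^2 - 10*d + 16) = 1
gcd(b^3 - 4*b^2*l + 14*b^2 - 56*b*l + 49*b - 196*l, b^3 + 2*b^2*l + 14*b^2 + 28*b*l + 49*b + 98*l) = b^2 + 14*b + 49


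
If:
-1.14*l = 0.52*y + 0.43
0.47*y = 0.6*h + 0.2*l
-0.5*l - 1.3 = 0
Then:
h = 4.68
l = -2.60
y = 4.87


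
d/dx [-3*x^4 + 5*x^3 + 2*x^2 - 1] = x*(-12*x^2 + 15*x + 4)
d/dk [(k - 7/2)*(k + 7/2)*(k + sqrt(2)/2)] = 3*k^2 + sqrt(2)*k - 49/4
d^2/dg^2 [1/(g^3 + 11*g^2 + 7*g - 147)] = 4*(3*g^2 + 2*g + 17)/(g^7 + 19*g^6 + 69*g^5 - 545*g^4 - 2765*g^3 + 7497*g^2 + 27783*g - 64827)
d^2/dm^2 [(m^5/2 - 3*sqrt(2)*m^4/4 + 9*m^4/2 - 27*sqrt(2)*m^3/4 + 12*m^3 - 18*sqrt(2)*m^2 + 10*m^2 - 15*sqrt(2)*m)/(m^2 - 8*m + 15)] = (6*m^7 - 110*m^6 - 3*sqrt(2)*m^6 + 72*sqrt(2)*m^5 + 606*m^5 - 711*sqrt(2)*m^4 + 666*m^4 - 10108*m^3 + 921*sqrt(2)*m^3 + 5220*m^2 + 8910*sqrt(2)*m^2 - 15525*sqrt(2)*m + 32400*m - 23400*sqrt(2) + 9000)/(2*(m^6 - 24*m^5 + 237*m^4 - 1232*m^3 + 3555*m^2 - 5400*m + 3375))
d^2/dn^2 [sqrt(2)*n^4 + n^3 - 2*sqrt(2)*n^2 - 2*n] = 12*sqrt(2)*n^2 + 6*n - 4*sqrt(2)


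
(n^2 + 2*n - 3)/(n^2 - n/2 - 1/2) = 2*(n + 3)/(2*n + 1)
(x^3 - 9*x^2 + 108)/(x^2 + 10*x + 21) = (x^2 - 12*x + 36)/(x + 7)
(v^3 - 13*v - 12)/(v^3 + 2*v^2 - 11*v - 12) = (v^2 - v - 12)/(v^2 + v - 12)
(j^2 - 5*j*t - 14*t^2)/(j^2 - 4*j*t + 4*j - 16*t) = (j^2 - 5*j*t - 14*t^2)/(j^2 - 4*j*t + 4*j - 16*t)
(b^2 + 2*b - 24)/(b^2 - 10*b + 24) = (b + 6)/(b - 6)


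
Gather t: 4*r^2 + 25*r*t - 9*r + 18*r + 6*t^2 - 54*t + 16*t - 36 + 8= 4*r^2 + 9*r + 6*t^2 + t*(25*r - 38) - 28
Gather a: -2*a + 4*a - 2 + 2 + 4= 2*a + 4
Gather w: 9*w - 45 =9*w - 45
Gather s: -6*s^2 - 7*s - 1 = -6*s^2 - 7*s - 1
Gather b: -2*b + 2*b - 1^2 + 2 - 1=0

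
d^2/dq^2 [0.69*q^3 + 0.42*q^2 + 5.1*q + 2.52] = 4.14*q + 0.84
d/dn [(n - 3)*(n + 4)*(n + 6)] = 3*n^2 + 14*n - 6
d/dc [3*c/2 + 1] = 3/2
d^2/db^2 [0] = 0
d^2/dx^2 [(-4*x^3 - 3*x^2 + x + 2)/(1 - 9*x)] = 24*(27*x^3 - 9*x^2 + x - 14)/(729*x^3 - 243*x^2 + 27*x - 1)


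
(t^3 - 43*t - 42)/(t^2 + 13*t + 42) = (t^2 - 6*t - 7)/(t + 7)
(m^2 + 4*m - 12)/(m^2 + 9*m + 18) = (m - 2)/(m + 3)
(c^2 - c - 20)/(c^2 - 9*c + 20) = (c + 4)/(c - 4)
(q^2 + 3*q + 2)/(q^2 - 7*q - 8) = (q + 2)/(q - 8)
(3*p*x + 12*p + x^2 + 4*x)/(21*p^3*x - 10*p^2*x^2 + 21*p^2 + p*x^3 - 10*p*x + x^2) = (3*p*x + 12*p + x^2 + 4*x)/(21*p^3*x - 10*p^2*x^2 + 21*p^2 + p*x^3 - 10*p*x + x^2)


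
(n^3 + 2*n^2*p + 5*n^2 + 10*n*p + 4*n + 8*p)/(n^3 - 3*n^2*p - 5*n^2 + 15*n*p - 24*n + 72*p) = (n^3 + 2*n^2*p + 5*n^2 + 10*n*p + 4*n + 8*p)/(n^3 - 3*n^2*p - 5*n^2 + 15*n*p - 24*n + 72*p)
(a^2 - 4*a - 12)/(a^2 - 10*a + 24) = (a + 2)/(a - 4)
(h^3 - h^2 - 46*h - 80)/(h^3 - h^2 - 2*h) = (-h^3 + h^2 + 46*h + 80)/(h*(-h^2 + h + 2))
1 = 1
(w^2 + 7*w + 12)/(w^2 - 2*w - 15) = (w + 4)/(w - 5)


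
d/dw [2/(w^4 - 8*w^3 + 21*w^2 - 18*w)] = 4*(-2*w^3 + 12*w^2 - 21*w + 9)/(w^2*(w^3 - 8*w^2 + 21*w - 18)^2)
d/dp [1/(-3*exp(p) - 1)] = 3*exp(p)/(3*exp(p) + 1)^2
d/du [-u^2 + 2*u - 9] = 2 - 2*u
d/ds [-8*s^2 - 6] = -16*s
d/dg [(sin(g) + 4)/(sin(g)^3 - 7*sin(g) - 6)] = (-2*sin(g)^3 - 12*sin(g)^2 + 22)*cos(g)/(-sin(g)^3 + 7*sin(g) + 6)^2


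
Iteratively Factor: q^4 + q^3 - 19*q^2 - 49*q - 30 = (q + 2)*(q^3 - q^2 - 17*q - 15) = (q - 5)*(q + 2)*(q^2 + 4*q + 3) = (q - 5)*(q + 1)*(q + 2)*(q + 3)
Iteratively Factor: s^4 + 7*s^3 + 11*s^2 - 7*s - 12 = (s + 4)*(s^3 + 3*s^2 - s - 3) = (s - 1)*(s + 4)*(s^2 + 4*s + 3) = (s - 1)*(s + 1)*(s + 4)*(s + 3)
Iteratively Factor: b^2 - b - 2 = (b + 1)*(b - 2)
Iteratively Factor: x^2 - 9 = (x - 3)*(x + 3)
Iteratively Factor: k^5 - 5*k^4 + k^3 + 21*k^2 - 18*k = (k - 3)*(k^4 - 2*k^3 - 5*k^2 + 6*k) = (k - 3)*(k - 1)*(k^3 - k^2 - 6*k) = k*(k - 3)*(k - 1)*(k^2 - k - 6) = k*(k - 3)^2*(k - 1)*(k + 2)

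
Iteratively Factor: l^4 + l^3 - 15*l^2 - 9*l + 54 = (l + 3)*(l^3 - 2*l^2 - 9*l + 18) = (l - 2)*(l + 3)*(l^2 - 9) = (l - 2)*(l + 3)^2*(l - 3)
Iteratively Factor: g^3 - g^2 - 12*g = (g + 3)*(g^2 - 4*g) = (g - 4)*(g + 3)*(g)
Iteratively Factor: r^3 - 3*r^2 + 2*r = (r - 1)*(r^2 - 2*r) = r*(r - 1)*(r - 2)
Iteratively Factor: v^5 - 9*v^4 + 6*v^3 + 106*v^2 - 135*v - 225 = (v - 5)*(v^4 - 4*v^3 - 14*v^2 + 36*v + 45) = (v - 5)*(v + 3)*(v^3 - 7*v^2 + 7*v + 15) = (v - 5)*(v - 3)*(v + 3)*(v^2 - 4*v - 5) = (v - 5)^2*(v - 3)*(v + 3)*(v + 1)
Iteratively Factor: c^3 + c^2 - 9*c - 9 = (c + 1)*(c^2 - 9) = (c - 3)*(c + 1)*(c + 3)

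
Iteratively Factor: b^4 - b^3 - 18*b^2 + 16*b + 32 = (b + 1)*(b^3 - 2*b^2 - 16*b + 32) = (b + 1)*(b + 4)*(b^2 - 6*b + 8) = (b - 4)*(b + 1)*(b + 4)*(b - 2)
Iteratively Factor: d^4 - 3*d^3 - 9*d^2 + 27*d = (d - 3)*(d^3 - 9*d) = (d - 3)^2*(d^2 + 3*d) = d*(d - 3)^2*(d + 3)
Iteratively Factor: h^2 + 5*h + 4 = (h + 4)*(h + 1)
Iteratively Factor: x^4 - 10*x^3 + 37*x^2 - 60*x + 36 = (x - 2)*(x^3 - 8*x^2 + 21*x - 18) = (x - 3)*(x - 2)*(x^2 - 5*x + 6) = (x - 3)*(x - 2)^2*(x - 3)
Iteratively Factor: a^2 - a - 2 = (a - 2)*(a + 1)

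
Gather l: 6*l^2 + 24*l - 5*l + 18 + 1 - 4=6*l^2 + 19*l + 15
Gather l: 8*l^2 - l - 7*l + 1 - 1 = 8*l^2 - 8*l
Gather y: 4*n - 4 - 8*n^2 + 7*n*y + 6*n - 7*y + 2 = -8*n^2 + 10*n + y*(7*n - 7) - 2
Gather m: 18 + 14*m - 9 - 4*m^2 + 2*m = -4*m^2 + 16*m + 9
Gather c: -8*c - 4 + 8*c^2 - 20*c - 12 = 8*c^2 - 28*c - 16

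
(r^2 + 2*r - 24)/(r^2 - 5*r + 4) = (r + 6)/(r - 1)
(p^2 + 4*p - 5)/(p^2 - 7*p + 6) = (p + 5)/(p - 6)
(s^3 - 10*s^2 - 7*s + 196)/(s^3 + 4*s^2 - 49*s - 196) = (s - 7)/(s + 7)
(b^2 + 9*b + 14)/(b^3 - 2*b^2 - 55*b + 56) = (b + 2)/(b^2 - 9*b + 8)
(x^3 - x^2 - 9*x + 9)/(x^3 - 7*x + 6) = (x - 3)/(x - 2)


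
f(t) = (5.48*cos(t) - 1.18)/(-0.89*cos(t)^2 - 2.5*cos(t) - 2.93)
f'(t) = (-1.78*sin(t)*cos(t) - 2.5*sin(t))*(5.48*cos(t) - 1.18)/(-0.89*cos(t)^2 - 2.5*cos(t) - 2.93)^2 - 5.48*sin(t)/(-0.89*cos(t)^2 - 2.5*cos(t) - 2.93) = (-4.8772*cos(t)^2 + 2.1004*cos(t) + 19.0064)*sin(t)/(0.7921*cos(t)^4 + 4.45*cos(t)^3 + 11.4654*cos(t)^2 + 14.65*cos(t) + 8.5849)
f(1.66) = 0.61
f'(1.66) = 2.54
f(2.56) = 3.94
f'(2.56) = 3.56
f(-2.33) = 3.04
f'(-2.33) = -4.16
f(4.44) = 1.14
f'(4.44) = -3.23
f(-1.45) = 0.16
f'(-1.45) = -1.81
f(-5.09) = -0.21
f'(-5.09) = 1.13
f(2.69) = 4.36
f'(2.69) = 2.93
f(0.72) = -0.55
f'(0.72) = 0.42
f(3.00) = 4.98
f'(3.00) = 0.97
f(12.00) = -0.61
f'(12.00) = -0.29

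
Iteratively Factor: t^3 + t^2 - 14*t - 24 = (t + 3)*(t^2 - 2*t - 8) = (t - 4)*(t + 3)*(t + 2)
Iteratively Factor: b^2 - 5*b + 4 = (b - 4)*(b - 1)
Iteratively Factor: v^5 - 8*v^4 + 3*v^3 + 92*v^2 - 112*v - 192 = (v - 4)*(v^4 - 4*v^3 - 13*v^2 + 40*v + 48) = (v - 4)*(v + 1)*(v^3 - 5*v^2 - 8*v + 48) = (v - 4)*(v + 1)*(v + 3)*(v^2 - 8*v + 16) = (v - 4)^2*(v + 1)*(v + 3)*(v - 4)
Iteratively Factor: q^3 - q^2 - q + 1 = (q - 1)*(q^2 - 1) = (q - 1)*(q + 1)*(q - 1)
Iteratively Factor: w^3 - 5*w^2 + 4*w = (w - 1)*(w^2 - 4*w) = w*(w - 1)*(w - 4)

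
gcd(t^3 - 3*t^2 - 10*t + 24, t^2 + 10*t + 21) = t + 3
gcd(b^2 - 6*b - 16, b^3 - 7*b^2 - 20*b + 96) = b - 8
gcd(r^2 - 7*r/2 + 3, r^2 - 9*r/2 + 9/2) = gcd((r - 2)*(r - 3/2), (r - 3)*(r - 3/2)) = r - 3/2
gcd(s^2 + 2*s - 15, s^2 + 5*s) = s + 5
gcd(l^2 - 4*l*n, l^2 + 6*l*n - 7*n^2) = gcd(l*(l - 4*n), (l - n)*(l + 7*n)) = 1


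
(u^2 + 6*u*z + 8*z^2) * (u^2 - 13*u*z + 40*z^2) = u^4 - 7*u^3*z - 30*u^2*z^2 + 136*u*z^3 + 320*z^4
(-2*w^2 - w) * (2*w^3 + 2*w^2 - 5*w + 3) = -4*w^5 - 6*w^4 + 8*w^3 - w^2 - 3*w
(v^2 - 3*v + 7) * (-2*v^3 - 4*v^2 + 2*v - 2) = -2*v^5 + 2*v^4 - 36*v^2 + 20*v - 14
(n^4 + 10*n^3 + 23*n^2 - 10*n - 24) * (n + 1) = n^5 + 11*n^4 + 33*n^3 + 13*n^2 - 34*n - 24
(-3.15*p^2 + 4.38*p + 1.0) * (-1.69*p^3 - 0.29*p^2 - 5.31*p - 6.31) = 5.3235*p^5 - 6.4887*p^4 + 13.7663*p^3 - 3.6713*p^2 - 32.9478*p - 6.31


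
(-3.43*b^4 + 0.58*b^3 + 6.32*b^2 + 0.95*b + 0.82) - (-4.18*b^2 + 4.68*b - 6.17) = -3.43*b^4 + 0.58*b^3 + 10.5*b^2 - 3.73*b + 6.99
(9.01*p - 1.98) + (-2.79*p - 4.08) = 6.22*p - 6.06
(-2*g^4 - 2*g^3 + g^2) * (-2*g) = 4*g^5 + 4*g^4 - 2*g^3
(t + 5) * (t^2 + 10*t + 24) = t^3 + 15*t^2 + 74*t + 120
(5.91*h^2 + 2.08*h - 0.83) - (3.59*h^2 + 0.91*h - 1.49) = 2.32*h^2 + 1.17*h + 0.66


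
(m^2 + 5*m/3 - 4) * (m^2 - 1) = m^4 + 5*m^3/3 - 5*m^2 - 5*m/3 + 4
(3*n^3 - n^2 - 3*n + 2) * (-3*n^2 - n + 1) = -9*n^5 + 13*n^3 - 4*n^2 - 5*n + 2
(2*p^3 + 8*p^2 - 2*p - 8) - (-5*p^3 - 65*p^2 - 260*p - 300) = 7*p^3 + 73*p^2 + 258*p + 292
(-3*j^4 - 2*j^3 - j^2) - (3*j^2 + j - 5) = -3*j^4 - 2*j^3 - 4*j^2 - j + 5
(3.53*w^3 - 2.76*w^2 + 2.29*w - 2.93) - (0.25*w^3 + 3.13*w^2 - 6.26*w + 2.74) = 3.28*w^3 - 5.89*w^2 + 8.55*w - 5.67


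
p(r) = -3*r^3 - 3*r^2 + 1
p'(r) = -9*r^2 - 6*r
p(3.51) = -165.69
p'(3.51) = -131.94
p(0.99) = -4.85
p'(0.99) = -14.76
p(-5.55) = 421.45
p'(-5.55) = -243.92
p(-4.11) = 158.60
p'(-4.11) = -127.37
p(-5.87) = 504.42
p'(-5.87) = -274.89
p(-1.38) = 3.17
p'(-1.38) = -8.86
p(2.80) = -88.38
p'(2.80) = -87.36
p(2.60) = -72.01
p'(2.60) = -76.44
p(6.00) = -755.00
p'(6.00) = -360.00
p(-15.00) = 9451.00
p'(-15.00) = -1935.00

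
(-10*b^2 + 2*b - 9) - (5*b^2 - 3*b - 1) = -15*b^2 + 5*b - 8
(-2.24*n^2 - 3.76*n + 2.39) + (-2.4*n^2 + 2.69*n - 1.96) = -4.64*n^2 - 1.07*n + 0.43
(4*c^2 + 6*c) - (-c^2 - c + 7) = 5*c^2 + 7*c - 7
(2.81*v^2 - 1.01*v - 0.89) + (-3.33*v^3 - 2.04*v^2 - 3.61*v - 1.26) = -3.33*v^3 + 0.77*v^2 - 4.62*v - 2.15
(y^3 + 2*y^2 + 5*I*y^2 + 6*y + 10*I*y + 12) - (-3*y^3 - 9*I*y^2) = 4*y^3 + 2*y^2 + 14*I*y^2 + 6*y + 10*I*y + 12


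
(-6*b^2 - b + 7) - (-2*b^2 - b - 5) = 12 - 4*b^2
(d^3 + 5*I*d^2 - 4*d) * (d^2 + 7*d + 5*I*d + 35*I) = d^5 + 7*d^4 + 10*I*d^4 - 29*d^3 + 70*I*d^3 - 203*d^2 - 20*I*d^2 - 140*I*d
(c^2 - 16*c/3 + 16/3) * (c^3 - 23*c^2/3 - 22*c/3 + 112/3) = c^5 - 13*c^4 + 350*c^3/9 + 320*c^2/9 - 2144*c/9 + 1792/9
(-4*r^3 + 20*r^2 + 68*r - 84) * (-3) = 12*r^3 - 60*r^2 - 204*r + 252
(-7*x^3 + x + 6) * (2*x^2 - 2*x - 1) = -14*x^5 + 14*x^4 + 9*x^3 + 10*x^2 - 13*x - 6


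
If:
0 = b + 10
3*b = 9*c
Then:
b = -10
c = -10/3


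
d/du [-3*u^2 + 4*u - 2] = 4 - 6*u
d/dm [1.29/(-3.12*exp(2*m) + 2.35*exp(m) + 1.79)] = (8.0496*exp(m) - 3.0315)*exp(m)/(-3.12*exp(2*m) + 2.35*exp(m) + 1.79)^2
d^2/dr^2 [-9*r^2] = -18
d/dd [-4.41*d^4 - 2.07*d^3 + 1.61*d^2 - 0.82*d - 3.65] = -17.64*d^3 - 6.21*d^2 + 3.22*d - 0.82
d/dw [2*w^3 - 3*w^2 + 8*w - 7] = 6*w^2 - 6*w + 8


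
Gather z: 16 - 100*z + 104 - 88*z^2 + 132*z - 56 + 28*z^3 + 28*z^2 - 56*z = 28*z^3 - 60*z^2 - 24*z + 64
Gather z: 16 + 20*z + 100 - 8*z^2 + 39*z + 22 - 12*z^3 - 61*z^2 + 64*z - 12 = -12*z^3 - 69*z^2 + 123*z + 126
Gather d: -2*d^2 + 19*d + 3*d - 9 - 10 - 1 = -2*d^2 + 22*d - 20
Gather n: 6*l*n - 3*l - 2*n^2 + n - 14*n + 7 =-3*l - 2*n^2 + n*(6*l - 13) + 7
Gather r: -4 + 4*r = 4*r - 4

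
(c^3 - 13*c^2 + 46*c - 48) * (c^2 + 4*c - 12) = c^5 - 9*c^4 - 18*c^3 + 292*c^2 - 744*c + 576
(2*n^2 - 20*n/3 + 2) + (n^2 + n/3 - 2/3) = 3*n^2 - 19*n/3 + 4/3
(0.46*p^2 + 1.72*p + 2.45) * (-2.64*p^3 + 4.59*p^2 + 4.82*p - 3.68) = -1.2144*p^5 - 2.4294*p^4 + 3.644*p^3 + 17.8431*p^2 + 5.4794*p - 9.016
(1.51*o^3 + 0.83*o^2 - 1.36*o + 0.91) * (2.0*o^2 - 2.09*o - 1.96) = 3.02*o^5 - 1.4959*o^4 - 7.4143*o^3 + 3.0356*o^2 + 0.7637*o - 1.7836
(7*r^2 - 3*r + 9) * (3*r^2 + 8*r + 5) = 21*r^4 + 47*r^3 + 38*r^2 + 57*r + 45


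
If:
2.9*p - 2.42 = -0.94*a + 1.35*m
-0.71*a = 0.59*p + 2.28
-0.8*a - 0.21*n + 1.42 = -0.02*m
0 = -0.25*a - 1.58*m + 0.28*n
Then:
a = -10.87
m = 10.43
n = 49.15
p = 9.21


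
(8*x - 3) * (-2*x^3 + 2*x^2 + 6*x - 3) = -16*x^4 + 22*x^3 + 42*x^2 - 42*x + 9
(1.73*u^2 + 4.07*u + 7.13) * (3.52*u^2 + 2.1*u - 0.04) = 6.0896*u^4 + 17.9594*u^3 + 33.5754*u^2 + 14.8102*u - 0.2852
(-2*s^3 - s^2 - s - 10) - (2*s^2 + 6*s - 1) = -2*s^3 - 3*s^2 - 7*s - 9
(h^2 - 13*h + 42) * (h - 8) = h^3 - 21*h^2 + 146*h - 336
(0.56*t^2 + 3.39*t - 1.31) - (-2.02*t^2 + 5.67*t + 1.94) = 2.58*t^2 - 2.28*t - 3.25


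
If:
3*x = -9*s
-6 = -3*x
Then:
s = -2/3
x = 2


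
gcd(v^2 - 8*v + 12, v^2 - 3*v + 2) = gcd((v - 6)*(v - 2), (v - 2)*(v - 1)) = v - 2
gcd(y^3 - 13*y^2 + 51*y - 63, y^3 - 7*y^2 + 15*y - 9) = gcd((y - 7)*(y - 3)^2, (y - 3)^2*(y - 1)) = y^2 - 6*y + 9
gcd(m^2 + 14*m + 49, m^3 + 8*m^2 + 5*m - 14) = m + 7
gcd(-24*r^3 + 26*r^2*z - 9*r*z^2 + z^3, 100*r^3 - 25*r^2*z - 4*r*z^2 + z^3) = -4*r + z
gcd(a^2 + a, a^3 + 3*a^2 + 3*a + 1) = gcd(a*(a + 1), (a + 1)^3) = a + 1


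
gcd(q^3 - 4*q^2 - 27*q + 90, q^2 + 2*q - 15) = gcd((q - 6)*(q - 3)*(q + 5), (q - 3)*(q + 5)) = q^2 + 2*q - 15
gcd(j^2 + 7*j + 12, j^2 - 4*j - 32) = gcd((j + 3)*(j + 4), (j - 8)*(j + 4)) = j + 4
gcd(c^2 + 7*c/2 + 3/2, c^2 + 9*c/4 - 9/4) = c + 3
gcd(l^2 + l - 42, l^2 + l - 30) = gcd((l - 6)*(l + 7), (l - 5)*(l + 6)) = 1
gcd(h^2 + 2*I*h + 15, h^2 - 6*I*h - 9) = h - 3*I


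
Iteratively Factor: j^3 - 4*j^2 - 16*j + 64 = (j - 4)*(j^2 - 16) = (j - 4)^2*(j + 4)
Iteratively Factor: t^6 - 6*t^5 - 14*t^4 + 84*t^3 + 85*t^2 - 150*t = (t + 3)*(t^5 - 9*t^4 + 13*t^3 + 45*t^2 - 50*t) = (t - 5)*(t + 3)*(t^4 - 4*t^3 - 7*t^2 + 10*t) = (t - 5)^2*(t + 3)*(t^3 + t^2 - 2*t) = t*(t - 5)^2*(t + 3)*(t^2 + t - 2) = t*(t - 5)^2*(t + 2)*(t + 3)*(t - 1)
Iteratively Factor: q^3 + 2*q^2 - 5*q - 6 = (q + 1)*(q^2 + q - 6) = (q + 1)*(q + 3)*(q - 2)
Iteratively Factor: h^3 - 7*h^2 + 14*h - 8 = (h - 1)*(h^2 - 6*h + 8) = (h - 4)*(h - 1)*(h - 2)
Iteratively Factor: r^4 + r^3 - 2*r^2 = (r - 1)*(r^3 + 2*r^2) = r*(r - 1)*(r^2 + 2*r) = r^2*(r - 1)*(r + 2)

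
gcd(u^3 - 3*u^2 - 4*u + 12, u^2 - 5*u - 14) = u + 2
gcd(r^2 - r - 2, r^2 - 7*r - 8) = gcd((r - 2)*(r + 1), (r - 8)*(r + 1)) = r + 1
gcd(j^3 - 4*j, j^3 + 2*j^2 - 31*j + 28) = 1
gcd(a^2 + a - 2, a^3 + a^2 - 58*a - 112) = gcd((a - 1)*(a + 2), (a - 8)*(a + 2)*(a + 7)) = a + 2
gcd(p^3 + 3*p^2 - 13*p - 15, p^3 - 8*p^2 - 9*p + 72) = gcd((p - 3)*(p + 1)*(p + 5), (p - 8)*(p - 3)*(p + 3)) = p - 3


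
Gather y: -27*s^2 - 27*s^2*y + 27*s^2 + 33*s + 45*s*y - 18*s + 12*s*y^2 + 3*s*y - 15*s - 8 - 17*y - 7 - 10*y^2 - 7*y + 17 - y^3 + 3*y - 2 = -y^3 + y^2*(12*s - 10) + y*(-27*s^2 + 48*s - 21)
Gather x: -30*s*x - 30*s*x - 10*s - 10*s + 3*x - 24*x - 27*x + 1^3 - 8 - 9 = -20*s + x*(-60*s - 48) - 16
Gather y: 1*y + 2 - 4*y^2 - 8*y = -4*y^2 - 7*y + 2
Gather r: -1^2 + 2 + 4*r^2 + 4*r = 4*r^2 + 4*r + 1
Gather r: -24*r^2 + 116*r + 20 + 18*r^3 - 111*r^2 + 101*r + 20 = 18*r^3 - 135*r^2 + 217*r + 40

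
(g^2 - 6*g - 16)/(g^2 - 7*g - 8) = (g + 2)/(g + 1)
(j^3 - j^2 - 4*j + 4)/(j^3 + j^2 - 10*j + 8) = (j + 2)/(j + 4)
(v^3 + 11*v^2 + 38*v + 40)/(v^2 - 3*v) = (v^3 + 11*v^2 + 38*v + 40)/(v*(v - 3))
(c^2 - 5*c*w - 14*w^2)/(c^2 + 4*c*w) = (c^2 - 5*c*w - 14*w^2)/(c*(c + 4*w))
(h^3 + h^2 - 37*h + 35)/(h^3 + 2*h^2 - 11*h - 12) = (h^3 + h^2 - 37*h + 35)/(h^3 + 2*h^2 - 11*h - 12)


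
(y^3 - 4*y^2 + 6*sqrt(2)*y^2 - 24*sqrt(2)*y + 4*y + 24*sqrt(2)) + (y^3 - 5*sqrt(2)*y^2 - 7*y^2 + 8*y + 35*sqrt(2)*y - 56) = 2*y^3 - 11*y^2 + sqrt(2)*y^2 + 12*y + 11*sqrt(2)*y - 56 + 24*sqrt(2)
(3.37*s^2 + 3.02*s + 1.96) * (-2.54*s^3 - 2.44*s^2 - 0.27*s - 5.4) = -8.5598*s^5 - 15.8936*s^4 - 13.2571*s^3 - 23.7958*s^2 - 16.8372*s - 10.584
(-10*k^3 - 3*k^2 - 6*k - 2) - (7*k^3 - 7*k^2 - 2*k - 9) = -17*k^3 + 4*k^2 - 4*k + 7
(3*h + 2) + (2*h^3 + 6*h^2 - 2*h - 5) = 2*h^3 + 6*h^2 + h - 3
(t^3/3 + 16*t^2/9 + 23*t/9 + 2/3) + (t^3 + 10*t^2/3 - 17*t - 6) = 4*t^3/3 + 46*t^2/9 - 130*t/9 - 16/3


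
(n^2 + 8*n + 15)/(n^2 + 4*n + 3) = (n + 5)/(n + 1)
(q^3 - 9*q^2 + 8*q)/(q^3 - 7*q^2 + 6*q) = (q - 8)/(q - 6)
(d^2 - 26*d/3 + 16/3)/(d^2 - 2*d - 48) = (d - 2/3)/(d + 6)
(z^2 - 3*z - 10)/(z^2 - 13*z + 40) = (z + 2)/(z - 8)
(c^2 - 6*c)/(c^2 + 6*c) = (c - 6)/(c + 6)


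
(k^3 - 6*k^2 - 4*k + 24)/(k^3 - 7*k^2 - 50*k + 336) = (k^2 - 4)/(k^2 - k - 56)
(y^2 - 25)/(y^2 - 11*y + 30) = (y + 5)/(y - 6)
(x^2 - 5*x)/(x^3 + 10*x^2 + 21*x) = (x - 5)/(x^2 + 10*x + 21)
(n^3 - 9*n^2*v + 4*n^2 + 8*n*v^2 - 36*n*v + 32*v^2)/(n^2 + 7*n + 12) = (n^2 - 9*n*v + 8*v^2)/(n + 3)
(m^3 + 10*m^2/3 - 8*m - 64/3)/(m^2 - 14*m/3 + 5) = (3*m^3 + 10*m^2 - 24*m - 64)/(3*m^2 - 14*m + 15)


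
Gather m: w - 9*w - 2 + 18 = 16 - 8*w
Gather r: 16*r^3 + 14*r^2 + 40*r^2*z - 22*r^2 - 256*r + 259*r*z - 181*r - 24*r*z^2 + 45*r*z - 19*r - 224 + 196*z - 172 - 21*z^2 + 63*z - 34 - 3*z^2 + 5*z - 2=16*r^3 + r^2*(40*z - 8) + r*(-24*z^2 + 304*z - 456) - 24*z^2 + 264*z - 432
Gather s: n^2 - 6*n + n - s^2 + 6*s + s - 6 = n^2 - 5*n - s^2 + 7*s - 6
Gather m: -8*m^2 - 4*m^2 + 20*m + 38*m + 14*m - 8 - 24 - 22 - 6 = -12*m^2 + 72*m - 60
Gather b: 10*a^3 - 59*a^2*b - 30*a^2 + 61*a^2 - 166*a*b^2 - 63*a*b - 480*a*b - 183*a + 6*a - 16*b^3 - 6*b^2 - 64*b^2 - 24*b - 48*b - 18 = 10*a^3 + 31*a^2 - 177*a - 16*b^3 + b^2*(-166*a - 70) + b*(-59*a^2 - 543*a - 72) - 18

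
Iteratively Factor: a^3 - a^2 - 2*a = (a)*(a^2 - a - 2) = a*(a + 1)*(a - 2)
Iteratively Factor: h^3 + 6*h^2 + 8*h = (h + 2)*(h^2 + 4*h) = h*(h + 2)*(h + 4)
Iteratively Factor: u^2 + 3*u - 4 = (u + 4)*(u - 1)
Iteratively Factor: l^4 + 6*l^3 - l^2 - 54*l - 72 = (l + 2)*(l^3 + 4*l^2 - 9*l - 36) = (l + 2)*(l + 4)*(l^2 - 9) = (l - 3)*(l + 2)*(l + 4)*(l + 3)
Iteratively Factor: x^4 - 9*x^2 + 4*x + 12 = (x + 3)*(x^3 - 3*x^2 + 4) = (x + 1)*(x + 3)*(x^2 - 4*x + 4) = (x - 2)*(x + 1)*(x + 3)*(x - 2)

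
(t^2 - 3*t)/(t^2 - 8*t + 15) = t/(t - 5)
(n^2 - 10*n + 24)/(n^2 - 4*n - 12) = (n - 4)/(n + 2)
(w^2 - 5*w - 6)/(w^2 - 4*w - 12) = (w + 1)/(w + 2)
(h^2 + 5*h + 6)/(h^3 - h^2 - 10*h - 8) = (h + 3)/(h^2 - 3*h - 4)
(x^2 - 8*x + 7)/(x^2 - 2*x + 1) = (x - 7)/(x - 1)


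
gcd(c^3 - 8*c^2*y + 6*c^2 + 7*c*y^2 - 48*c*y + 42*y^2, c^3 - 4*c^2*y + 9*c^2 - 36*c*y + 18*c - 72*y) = c + 6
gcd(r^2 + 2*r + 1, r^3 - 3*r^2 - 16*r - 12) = r + 1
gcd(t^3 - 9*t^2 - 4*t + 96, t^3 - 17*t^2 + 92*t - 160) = t^2 - 12*t + 32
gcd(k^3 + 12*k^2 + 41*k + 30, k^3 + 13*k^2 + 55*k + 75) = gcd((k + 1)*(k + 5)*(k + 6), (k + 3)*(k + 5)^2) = k + 5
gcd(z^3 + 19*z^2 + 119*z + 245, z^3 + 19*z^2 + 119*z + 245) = z^3 + 19*z^2 + 119*z + 245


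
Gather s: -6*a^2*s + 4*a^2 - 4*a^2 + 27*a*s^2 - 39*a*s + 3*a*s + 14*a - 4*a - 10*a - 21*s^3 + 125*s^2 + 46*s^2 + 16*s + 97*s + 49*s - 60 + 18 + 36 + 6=-21*s^3 + s^2*(27*a + 171) + s*(-6*a^2 - 36*a + 162)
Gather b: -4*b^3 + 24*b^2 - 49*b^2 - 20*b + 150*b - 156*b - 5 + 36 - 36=-4*b^3 - 25*b^2 - 26*b - 5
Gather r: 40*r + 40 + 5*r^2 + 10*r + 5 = 5*r^2 + 50*r + 45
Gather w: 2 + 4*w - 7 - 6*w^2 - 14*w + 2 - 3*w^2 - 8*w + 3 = -9*w^2 - 18*w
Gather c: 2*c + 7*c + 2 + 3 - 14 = 9*c - 9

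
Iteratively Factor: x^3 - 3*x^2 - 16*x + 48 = (x - 4)*(x^2 + x - 12) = (x - 4)*(x + 4)*(x - 3)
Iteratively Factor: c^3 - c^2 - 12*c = (c + 3)*(c^2 - 4*c) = c*(c + 3)*(c - 4)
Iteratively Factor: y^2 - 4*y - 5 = (y - 5)*(y + 1)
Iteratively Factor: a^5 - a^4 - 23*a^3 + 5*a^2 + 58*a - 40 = (a - 1)*(a^4 - 23*a^2 - 18*a + 40) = (a - 1)*(a + 2)*(a^3 - 2*a^2 - 19*a + 20) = (a - 1)*(a + 2)*(a + 4)*(a^2 - 6*a + 5) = (a - 5)*(a - 1)*(a + 2)*(a + 4)*(a - 1)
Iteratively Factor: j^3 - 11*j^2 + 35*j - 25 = (j - 5)*(j^2 - 6*j + 5) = (j - 5)*(j - 1)*(j - 5)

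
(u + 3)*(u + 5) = u^2 + 8*u + 15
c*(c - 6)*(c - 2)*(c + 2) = c^4 - 6*c^3 - 4*c^2 + 24*c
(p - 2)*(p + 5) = p^2 + 3*p - 10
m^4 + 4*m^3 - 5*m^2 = m^2*(m - 1)*(m + 5)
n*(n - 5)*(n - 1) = n^3 - 6*n^2 + 5*n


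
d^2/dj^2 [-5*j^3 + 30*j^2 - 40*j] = 60 - 30*j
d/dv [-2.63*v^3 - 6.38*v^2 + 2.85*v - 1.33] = -7.89*v^2 - 12.76*v + 2.85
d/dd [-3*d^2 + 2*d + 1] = 2 - 6*d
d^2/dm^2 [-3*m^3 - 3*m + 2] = -18*m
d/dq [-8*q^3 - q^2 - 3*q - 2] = -24*q^2 - 2*q - 3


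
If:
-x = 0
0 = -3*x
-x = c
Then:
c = 0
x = 0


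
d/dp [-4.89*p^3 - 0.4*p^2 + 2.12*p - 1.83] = -14.67*p^2 - 0.8*p + 2.12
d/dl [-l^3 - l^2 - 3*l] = -3*l^2 - 2*l - 3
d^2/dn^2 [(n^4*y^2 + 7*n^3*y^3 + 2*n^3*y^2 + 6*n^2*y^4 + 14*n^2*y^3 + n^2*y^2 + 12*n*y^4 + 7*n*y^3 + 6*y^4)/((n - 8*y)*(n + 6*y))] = 2*y^2*(-n^3 + 24*n^2*y - 192*n*y^2 - 64*y^3 - 144*y^2 - 9*y)/(-n^3 + 24*n^2*y - 192*n*y^2 + 512*y^3)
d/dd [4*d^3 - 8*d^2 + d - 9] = 12*d^2 - 16*d + 1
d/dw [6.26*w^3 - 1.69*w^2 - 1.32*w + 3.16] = 18.78*w^2 - 3.38*w - 1.32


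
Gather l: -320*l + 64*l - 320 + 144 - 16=-256*l - 192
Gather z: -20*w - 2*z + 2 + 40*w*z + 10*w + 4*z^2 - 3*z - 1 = -10*w + 4*z^2 + z*(40*w - 5) + 1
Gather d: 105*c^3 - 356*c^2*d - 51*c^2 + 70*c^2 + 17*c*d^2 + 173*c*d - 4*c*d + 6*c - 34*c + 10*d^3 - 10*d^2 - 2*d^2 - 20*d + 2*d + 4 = 105*c^3 + 19*c^2 - 28*c + 10*d^3 + d^2*(17*c - 12) + d*(-356*c^2 + 169*c - 18) + 4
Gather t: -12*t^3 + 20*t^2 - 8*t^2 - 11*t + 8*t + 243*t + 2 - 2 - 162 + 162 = -12*t^3 + 12*t^2 + 240*t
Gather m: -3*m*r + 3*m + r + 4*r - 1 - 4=m*(3 - 3*r) + 5*r - 5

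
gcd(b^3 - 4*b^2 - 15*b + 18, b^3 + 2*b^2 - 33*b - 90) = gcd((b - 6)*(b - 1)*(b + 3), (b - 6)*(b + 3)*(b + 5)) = b^2 - 3*b - 18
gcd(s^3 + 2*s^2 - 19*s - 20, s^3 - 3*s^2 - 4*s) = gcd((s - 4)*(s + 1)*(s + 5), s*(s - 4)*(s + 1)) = s^2 - 3*s - 4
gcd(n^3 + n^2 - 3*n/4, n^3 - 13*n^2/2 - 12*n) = n^2 + 3*n/2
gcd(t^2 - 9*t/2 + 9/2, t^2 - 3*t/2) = t - 3/2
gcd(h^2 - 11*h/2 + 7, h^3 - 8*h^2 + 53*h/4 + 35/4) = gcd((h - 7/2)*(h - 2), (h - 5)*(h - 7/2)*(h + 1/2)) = h - 7/2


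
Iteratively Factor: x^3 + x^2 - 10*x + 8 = (x - 1)*(x^2 + 2*x - 8) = (x - 2)*(x - 1)*(x + 4)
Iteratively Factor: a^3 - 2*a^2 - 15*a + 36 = (a + 4)*(a^2 - 6*a + 9) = (a - 3)*(a + 4)*(a - 3)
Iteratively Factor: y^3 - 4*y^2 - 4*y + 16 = (y - 2)*(y^2 - 2*y - 8) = (y - 2)*(y + 2)*(y - 4)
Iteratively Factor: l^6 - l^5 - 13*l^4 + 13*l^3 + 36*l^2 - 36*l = (l)*(l^5 - l^4 - 13*l^3 + 13*l^2 + 36*l - 36) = l*(l - 2)*(l^4 + l^3 - 11*l^2 - 9*l + 18) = l*(l - 2)*(l + 3)*(l^3 - 2*l^2 - 5*l + 6) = l*(l - 2)*(l + 2)*(l + 3)*(l^2 - 4*l + 3) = l*(l - 3)*(l - 2)*(l + 2)*(l + 3)*(l - 1)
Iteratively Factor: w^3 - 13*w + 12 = (w + 4)*(w^2 - 4*w + 3) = (w - 1)*(w + 4)*(w - 3)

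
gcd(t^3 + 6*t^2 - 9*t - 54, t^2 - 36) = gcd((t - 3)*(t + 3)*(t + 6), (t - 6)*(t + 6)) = t + 6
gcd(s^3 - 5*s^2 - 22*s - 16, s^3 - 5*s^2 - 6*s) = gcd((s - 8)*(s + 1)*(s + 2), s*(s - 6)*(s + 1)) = s + 1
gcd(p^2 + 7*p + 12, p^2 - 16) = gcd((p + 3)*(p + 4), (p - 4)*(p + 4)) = p + 4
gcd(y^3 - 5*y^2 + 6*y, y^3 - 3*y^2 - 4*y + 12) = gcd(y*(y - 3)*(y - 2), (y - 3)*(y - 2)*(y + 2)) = y^2 - 5*y + 6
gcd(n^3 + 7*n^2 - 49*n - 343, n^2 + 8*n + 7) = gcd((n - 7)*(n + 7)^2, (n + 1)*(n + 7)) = n + 7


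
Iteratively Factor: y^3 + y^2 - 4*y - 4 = (y + 1)*(y^2 - 4) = (y + 1)*(y + 2)*(y - 2)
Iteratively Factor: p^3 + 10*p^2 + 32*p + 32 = (p + 4)*(p^2 + 6*p + 8) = (p + 4)^2*(p + 2)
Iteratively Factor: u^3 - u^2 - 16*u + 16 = (u - 4)*(u^2 + 3*u - 4) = (u - 4)*(u - 1)*(u + 4)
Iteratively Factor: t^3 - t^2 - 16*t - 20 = (t + 2)*(t^2 - 3*t - 10) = (t - 5)*(t + 2)*(t + 2)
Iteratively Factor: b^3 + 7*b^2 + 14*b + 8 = (b + 1)*(b^2 + 6*b + 8) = (b + 1)*(b + 4)*(b + 2)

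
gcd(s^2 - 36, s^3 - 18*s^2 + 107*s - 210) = s - 6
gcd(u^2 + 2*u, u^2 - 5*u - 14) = u + 2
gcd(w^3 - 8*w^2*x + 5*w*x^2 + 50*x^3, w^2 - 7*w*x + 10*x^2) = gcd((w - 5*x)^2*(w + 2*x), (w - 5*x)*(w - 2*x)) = -w + 5*x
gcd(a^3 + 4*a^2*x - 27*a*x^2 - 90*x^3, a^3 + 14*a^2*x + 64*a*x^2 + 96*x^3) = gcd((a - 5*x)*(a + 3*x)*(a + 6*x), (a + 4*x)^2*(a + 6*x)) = a + 6*x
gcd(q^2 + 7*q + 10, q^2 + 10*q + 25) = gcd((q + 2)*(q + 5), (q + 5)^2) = q + 5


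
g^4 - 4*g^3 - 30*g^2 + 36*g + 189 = (g - 7)*(g - 3)*(g + 3)^2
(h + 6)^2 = h^2 + 12*h + 36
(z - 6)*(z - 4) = z^2 - 10*z + 24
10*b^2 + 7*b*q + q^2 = (2*b + q)*(5*b + q)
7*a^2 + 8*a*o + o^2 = (a + o)*(7*a + o)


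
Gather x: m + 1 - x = m - x + 1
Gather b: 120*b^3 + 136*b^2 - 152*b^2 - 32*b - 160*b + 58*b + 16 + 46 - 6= 120*b^3 - 16*b^2 - 134*b + 56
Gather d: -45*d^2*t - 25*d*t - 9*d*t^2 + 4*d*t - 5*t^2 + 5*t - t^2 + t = -45*d^2*t + d*(-9*t^2 - 21*t) - 6*t^2 + 6*t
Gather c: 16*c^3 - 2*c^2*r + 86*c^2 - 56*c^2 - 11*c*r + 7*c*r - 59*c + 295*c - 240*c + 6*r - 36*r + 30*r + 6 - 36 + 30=16*c^3 + c^2*(30 - 2*r) + c*(-4*r - 4)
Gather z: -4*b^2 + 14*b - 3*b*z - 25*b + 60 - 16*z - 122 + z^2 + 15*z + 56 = -4*b^2 - 11*b + z^2 + z*(-3*b - 1) - 6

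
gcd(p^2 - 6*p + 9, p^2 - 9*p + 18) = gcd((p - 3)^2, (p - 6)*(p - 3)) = p - 3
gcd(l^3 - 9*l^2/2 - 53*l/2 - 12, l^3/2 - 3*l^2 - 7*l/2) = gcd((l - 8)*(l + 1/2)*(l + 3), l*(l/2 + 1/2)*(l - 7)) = 1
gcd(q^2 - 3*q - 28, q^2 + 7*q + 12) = q + 4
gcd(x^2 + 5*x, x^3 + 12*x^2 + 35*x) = x^2 + 5*x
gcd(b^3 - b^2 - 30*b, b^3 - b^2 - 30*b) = b^3 - b^2 - 30*b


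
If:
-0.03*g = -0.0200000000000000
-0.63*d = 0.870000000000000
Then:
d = -1.38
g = 0.67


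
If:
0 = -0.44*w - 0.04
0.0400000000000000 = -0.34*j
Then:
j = -0.12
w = -0.09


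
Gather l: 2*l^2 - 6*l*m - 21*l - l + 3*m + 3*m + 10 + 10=2*l^2 + l*(-6*m - 22) + 6*m + 20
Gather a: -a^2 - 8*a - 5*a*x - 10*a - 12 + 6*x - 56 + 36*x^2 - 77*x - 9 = -a^2 + a*(-5*x - 18) + 36*x^2 - 71*x - 77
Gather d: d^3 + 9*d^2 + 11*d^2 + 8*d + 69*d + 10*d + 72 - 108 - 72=d^3 + 20*d^2 + 87*d - 108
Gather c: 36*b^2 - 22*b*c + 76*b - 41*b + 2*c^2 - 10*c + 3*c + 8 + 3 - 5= 36*b^2 + 35*b + 2*c^2 + c*(-22*b - 7) + 6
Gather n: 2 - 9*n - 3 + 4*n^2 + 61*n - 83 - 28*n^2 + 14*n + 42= -24*n^2 + 66*n - 42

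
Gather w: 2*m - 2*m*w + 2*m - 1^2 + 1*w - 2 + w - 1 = 4*m + w*(2 - 2*m) - 4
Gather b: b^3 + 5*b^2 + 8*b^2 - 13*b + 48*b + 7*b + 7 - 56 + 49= b^3 + 13*b^2 + 42*b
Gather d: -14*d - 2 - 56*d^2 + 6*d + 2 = -56*d^2 - 8*d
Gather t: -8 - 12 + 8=-12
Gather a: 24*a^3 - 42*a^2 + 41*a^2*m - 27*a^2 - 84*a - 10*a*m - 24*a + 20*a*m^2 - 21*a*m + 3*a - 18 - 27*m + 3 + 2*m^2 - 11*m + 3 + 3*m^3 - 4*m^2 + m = 24*a^3 + a^2*(41*m - 69) + a*(20*m^2 - 31*m - 105) + 3*m^3 - 2*m^2 - 37*m - 12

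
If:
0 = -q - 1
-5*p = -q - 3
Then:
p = 2/5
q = -1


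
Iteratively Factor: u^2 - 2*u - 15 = (u - 5)*(u + 3)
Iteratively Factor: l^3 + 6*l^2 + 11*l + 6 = (l + 2)*(l^2 + 4*l + 3) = (l + 2)*(l + 3)*(l + 1)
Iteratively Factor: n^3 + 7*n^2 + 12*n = (n)*(n^2 + 7*n + 12) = n*(n + 3)*(n + 4)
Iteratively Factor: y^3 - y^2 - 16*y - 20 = (y + 2)*(y^2 - 3*y - 10) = (y + 2)^2*(y - 5)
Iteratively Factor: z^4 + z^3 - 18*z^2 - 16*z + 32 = (z - 1)*(z^3 + 2*z^2 - 16*z - 32) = (z - 4)*(z - 1)*(z^2 + 6*z + 8) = (z - 4)*(z - 1)*(z + 4)*(z + 2)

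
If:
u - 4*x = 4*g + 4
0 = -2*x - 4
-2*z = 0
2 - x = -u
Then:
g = 0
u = -4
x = -2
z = 0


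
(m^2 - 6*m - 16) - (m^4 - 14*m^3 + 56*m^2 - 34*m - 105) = -m^4 + 14*m^3 - 55*m^2 + 28*m + 89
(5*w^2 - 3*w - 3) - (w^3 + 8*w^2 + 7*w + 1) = -w^3 - 3*w^2 - 10*w - 4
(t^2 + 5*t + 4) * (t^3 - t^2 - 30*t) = t^5 + 4*t^4 - 31*t^3 - 154*t^2 - 120*t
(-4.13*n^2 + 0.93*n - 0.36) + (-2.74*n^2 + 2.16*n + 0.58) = -6.87*n^2 + 3.09*n + 0.22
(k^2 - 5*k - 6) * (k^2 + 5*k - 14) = k^4 - 45*k^2 + 40*k + 84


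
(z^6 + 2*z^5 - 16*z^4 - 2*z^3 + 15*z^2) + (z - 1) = z^6 + 2*z^5 - 16*z^4 - 2*z^3 + 15*z^2 + z - 1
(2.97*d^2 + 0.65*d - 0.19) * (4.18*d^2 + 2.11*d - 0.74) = 12.4146*d^4 + 8.9837*d^3 - 1.6205*d^2 - 0.8819*d + 0.1406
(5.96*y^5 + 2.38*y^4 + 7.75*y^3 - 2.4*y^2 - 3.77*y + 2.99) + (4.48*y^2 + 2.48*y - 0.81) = 5.96*y^5 + 2.38*y^4 + 7.75*y^3 + 2.08*y^2 - 1.29*y + 2.18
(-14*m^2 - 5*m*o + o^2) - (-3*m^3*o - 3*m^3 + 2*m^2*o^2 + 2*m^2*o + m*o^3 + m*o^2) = 3*m^3*o + 3*m^3 - 2*m^2*o^2 - 2*m^2*o - 14*m^2 - m*o^3 - m*o^2 - 5*m*o + o^2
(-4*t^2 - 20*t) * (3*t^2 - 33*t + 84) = -12*t^4 + 72*t^3 + 324*t^2 - 1680*t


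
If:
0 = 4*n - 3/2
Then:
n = 3/8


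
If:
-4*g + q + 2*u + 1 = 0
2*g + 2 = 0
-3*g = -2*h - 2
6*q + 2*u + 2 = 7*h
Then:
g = -1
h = -5/2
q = -29/10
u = -21/20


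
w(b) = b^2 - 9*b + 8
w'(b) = 2*b - 9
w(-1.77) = 27.06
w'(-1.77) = -12.54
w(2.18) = -6.87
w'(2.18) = -4.64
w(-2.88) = 42.21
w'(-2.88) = -14.76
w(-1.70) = 26.19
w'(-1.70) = -12.40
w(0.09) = 7.20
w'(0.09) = -8.82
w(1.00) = 0.00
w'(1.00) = -7.00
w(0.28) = 5.56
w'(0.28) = -8.44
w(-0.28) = 10.60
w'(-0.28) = -9.56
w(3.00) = -10.00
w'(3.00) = -3.00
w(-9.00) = 170.00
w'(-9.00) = -27.00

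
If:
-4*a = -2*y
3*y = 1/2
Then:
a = 1/12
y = 1/6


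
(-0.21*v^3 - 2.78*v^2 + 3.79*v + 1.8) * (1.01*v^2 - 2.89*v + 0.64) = -0.2121*v^5 - 2.2009*v^4 + 11.7277*v^3 - 10.9143*v^2 - 2.7764*v + 1.152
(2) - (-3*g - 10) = 3*g + 12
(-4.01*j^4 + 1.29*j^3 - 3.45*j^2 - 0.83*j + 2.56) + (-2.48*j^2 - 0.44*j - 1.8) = -4.01*j^4 + 1.29*j^3 - 5.93*j^2 - 1.27*j + 0.76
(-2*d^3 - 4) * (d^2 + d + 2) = -2*d^5 - 2*d^4 - 4*d^3 - 4*d^2 - 4*d - 8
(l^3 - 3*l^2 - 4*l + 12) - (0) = l^3 - 3*l^2 - 4*l + 12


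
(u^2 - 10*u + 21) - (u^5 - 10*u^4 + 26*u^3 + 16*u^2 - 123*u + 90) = -u^5 + 10*u^4 - 26*u^3 - 15*u^2 + 113*u - 69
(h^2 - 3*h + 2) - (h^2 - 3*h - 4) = 6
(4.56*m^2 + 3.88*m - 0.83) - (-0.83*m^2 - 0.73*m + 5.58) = 5.39*m^2 + 4.61*m - 6.41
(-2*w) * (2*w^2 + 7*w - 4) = -4*w^3 - 14*w^2 + 8*w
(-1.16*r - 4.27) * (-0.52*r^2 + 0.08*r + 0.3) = 0.6032*r^3 + 2.1276*r^2 - 0.6896*r - 1.281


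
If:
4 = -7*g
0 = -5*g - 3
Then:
No Solution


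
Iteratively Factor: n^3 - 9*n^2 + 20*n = (n - 5)*(n^2 - 4*n) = n*(n - 5)*(n - 4)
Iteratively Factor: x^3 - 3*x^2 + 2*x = (x - 2)*(x^2 - x) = (x - 2)*(x - 1)*(x)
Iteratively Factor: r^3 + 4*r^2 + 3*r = (r)*(r^2 + 4*r + 3) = r*(r + 3)*(r + 1)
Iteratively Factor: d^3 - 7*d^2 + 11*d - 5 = (d - 1)*(d^2 - 6*d + 5) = (d - 1)^2*(d - 5)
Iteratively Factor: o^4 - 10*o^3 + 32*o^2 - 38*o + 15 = (o - 1)*(o^3 - 9*o^2 + 23*o - 15) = (o - 1)^2*(o^2 - 8*o + 15) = (o - 3)*(o - 1)^2*(o - 5)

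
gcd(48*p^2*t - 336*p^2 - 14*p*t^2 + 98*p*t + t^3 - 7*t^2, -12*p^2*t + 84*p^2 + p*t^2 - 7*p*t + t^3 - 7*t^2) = t - 7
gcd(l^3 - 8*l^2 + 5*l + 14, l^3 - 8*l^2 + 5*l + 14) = l^3 - 8*l^2 + 5*l + 14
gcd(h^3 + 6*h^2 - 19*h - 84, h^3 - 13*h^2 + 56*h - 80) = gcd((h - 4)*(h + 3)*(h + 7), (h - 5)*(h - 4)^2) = h - 4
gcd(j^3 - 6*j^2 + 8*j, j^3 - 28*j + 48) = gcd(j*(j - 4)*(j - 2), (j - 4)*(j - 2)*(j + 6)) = j^2 - 6*j + 8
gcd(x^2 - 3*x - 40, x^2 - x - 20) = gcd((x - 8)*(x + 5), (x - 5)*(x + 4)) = 1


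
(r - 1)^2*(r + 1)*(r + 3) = r^4 + 2*r^3 - 4*r^2 - 2*r + 3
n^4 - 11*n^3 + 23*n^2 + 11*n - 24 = (n - 8)*(n - 3)*(n - 1)*(n + 1)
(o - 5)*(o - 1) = o^2 - 6*o + 5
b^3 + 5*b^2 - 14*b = b*(b - 2)*(b + 7)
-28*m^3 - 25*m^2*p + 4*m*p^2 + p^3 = (-4*m + p)*(m + p)*(7*m + p)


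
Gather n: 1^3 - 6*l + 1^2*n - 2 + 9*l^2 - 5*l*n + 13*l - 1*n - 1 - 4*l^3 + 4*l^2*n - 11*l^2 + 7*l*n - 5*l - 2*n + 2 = -4*l^3 - 2*l^2 + 2*l + n*(4*l^2 + 2*l - 2)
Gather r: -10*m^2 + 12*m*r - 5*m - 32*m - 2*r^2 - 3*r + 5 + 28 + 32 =-10*m^2 - 37*m - 2*r^2 + r*(12*m - 3) + 65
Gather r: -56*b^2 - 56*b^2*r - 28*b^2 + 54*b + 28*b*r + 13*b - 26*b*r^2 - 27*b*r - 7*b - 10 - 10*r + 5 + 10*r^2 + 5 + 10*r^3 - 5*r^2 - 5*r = -84*b^2 + 60*b + 10*r^3 + r^2*(5 - 26*b) + r*(-56*b^2 + b - 15)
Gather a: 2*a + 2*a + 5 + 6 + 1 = 4*a + 12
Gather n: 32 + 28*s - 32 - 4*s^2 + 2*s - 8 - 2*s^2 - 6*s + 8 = -6*s^2 + 24*s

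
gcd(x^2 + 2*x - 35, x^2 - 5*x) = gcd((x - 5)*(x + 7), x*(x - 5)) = x - 5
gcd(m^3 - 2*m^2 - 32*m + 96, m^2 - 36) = m + 6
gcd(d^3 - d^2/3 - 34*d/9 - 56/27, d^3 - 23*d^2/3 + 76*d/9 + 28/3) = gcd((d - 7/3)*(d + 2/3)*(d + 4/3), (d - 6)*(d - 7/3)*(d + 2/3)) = d^2 - 5*d/3 - 14/9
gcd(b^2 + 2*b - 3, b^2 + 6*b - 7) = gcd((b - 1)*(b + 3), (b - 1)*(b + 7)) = b - 1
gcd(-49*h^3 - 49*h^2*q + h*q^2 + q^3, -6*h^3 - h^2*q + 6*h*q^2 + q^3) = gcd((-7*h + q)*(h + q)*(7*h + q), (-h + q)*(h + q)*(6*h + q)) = h + q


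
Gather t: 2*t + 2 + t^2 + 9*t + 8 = t^2 + 11*t + 10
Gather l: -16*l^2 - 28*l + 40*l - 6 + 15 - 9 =-16*l^2 + 12*l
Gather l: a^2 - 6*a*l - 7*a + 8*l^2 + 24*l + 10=a^2 - 7*a + 8*l^2 + l*(24 - 6*a) + 10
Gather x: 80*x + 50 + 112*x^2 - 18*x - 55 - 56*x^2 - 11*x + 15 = 56*x^2 + 51*x + 10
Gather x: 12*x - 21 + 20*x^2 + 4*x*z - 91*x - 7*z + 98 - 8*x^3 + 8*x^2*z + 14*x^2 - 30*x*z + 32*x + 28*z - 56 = -8*x^3 + x^2*(8*z + 34) + x*(-26*z - 47) + 21*z + 21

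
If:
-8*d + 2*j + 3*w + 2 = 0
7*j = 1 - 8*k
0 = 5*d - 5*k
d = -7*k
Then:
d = 0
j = 1/7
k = 0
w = -16/21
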